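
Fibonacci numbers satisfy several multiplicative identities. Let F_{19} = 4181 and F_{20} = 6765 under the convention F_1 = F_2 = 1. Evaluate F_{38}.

39088169

By the doubling identity F_{2k} = F_k(2F_{k+1} − F_k): F_{38} = 4181·(2·6765 − 4181) = 4181·9349 = 39088169.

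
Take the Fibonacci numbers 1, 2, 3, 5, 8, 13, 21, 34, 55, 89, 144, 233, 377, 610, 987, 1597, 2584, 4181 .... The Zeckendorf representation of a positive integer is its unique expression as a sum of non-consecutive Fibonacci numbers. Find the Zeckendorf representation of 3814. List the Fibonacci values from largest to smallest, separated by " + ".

2584 + 987 + 233 + 8 + 2

2584 ≤ 3814 < 4181, so take 2584; remainder 1230
987 ≤ 1230 < 1597, so take 987; remainder 243
233 ≤ 243 < 377, so take 233; remainder 10
8 ≤ 10 < 13, so take 8; remainder 2
2 ≤ 2 < 3, so take 2; remainder 0
So 3814 = 2584 + 987 + 233 + 8 + 2, with no two terms consecutive in the sequence.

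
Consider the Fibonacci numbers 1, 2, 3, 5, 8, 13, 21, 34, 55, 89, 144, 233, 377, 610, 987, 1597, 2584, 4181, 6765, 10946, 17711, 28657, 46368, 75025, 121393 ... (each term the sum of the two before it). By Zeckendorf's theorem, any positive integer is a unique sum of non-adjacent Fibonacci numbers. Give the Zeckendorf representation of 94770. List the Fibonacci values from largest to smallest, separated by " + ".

Greedy algorithm:
94770 − 75025 = 19745
19745 − 17711 = 2034
2034 − 1597 = 437
437 − 377 = 60
60 − 55 = 5
5 − 5 = 0
So 94770 = 75025 + 17711 + 1597 + 377 + 55 + 5, with no two terms consecutive in the sequence.

75025 + 17711 + 1597 + 377 + 55 + 5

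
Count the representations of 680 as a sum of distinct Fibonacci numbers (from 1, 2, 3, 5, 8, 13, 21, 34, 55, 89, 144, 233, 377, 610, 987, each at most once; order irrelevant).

Starting from the Zeckendorf form and repeatedly splitting a term F_k into F_{k−1} + F_{k−2} (when neither is already used) reaches every representation.
680 = 610+55+13+2 = 610+55+8+5+2 = 610+34+21+13+2 = 377+233+55+13+2 = … (8 more), for 12 in all.

12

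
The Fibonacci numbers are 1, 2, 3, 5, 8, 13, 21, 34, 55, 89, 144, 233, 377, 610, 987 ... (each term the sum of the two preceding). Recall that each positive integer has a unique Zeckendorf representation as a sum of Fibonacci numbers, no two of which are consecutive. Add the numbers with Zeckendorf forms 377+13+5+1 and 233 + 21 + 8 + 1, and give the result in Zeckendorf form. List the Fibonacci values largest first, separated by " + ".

610 + 34 + 13 + 2

The two numbers are 396 and 263, so their sum is 659.
take 610 (≤ 659); 659 − 610 = 49
take 34 (≤ 49); 49 − 34 = 15
take 13 (≤ 15); 15 − 13 = 2
take 2 (≤ 2); 2 − 2 = 0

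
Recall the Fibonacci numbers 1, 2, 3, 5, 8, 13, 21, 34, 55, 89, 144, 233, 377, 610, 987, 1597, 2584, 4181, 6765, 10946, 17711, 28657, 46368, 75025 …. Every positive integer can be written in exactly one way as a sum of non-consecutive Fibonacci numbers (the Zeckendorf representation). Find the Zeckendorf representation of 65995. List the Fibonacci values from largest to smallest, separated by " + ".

46368 + 17711 + 1597 + 233 + 55 + 21 + 8 + 2

Greedily peel off the largest Fibonacci term at each step:
46368 ≤ 65995 < 75025, so take 46368; remainder 19627
17711 ≤ 19627 < 28657, so take 17711; remainder 1916
1597 ≤ 1916 < 2584, so take 1597; remainder 319
233 ≤ 319 < 377, so take 233; remainder 86
55 ≤ 86 < 89, so take 55; remainder 31
21 ≤ 31 < 34, so take 21; remainder 10
8 ≤ 10 < 13, so take 8; remainder 2
2 ≤ 2 < 3, so take 2; remainder 0
So 65995 = 46368 + 17711 + 1597 + 233 + 55 + 21 + 8 + 2, with no two terms consecutive in the sequence.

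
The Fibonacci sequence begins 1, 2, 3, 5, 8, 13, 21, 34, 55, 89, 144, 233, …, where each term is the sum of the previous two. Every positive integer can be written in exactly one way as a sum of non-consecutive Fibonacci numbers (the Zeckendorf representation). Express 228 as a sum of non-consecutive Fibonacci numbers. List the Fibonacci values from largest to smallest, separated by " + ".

Greedy algorithm:
largest Fibonacci ≤ 228 is 144; 228 − 144 = 84
largest Fibonacci ≤ 84 is 55; 84 − 55 = 29
largest Fibonacci ≤ 29 is 21; 29 − 21 = 8
largest Fibonacci ≤ 8 is 8; 8 − 8 = 0
So 228 = 144 + 55 + 21 + 8, with no two terms consecutive in the sequence.

144 + 55 + 21 + 8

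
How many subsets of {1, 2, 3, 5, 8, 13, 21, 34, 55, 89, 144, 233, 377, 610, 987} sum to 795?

8

795 = 610+144+34+5+2 = 610+144+21+13+5+2 = 610+89+55+34+5+2 = … (5 more), for 8 in all.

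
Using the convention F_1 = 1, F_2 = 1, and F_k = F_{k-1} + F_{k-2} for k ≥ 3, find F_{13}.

233

Iterating the recurrence up to F_{7} = 13 and F_{6} = 8:
F_{8} = F_{7} + F_{6} = 13 + 8 = 21
F_{9} = F_{8} + F_{7} = 21 + 13 = 34
F_{10} = F_{9} + F_{8} = 34 + 21 = 55
F_{11} = F_{10} + F_{9} = 55 + 34 = 89
F_{12} = F_{11} + F_{10} = 89 + 55 = 144
F_{13} = F_{12} + F_{11} = 144 + 89 = 233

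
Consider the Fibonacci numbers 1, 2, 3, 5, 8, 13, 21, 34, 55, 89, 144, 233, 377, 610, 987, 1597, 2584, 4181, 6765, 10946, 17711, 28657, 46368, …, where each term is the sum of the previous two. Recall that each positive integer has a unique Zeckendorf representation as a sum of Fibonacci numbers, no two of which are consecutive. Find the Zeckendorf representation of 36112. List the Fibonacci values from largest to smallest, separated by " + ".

largest Fibonacci ≤ 36112 is 28657; 36112 − 28657 = 7455
largest Fibonacci ≤ 7455 is 6765; 7455 − 6765 = 690
largest Fibonacci ≤ 690 is 610; 690 − 610 = 80
largest Fibonacci ≤ 80 is 55; 80 − 55 = 25
largest Fibonacci ≤ 25 is 21; 25 − 21 = 4
largest Fibonacci ≤ 4 is 3; 4 − 3 = 1
largest Fibonacci ≤ 1 is 1; 1 − 1 = 0
So 36112 = 28657 + 6765 + 610 + 55 + 21 + 3 + 1, with no two terms consecutive in the sequence.

28657 + 6765 + 610 + 55 + 21 + 3 + 1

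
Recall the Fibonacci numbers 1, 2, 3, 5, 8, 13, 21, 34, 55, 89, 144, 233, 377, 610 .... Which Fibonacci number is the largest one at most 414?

377

377 ≤ 414 < 610, so the largest Fibonacci number not exceeding 414 is 377.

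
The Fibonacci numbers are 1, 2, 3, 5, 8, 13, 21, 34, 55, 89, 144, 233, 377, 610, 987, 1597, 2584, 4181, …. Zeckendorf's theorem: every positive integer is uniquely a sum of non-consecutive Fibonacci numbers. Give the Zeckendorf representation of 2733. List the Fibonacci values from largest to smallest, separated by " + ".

2584 + 144 + 5

Repeatedly subtract the largest Fibonacci number that fits:
2733: greatest Fibonacci not exceeding it is 2584, leaving 149
149: greatest Fibonacci not exceeding it is 144, leaving 5
5: greatest Fibonacci not exceeding it is 5, leaving 0
So 2733 = 2584 + 144 + 5, with no two terms consecutive in the sequence.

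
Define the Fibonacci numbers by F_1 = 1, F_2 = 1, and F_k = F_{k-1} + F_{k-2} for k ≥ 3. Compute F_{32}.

2178309

Iterating the recurrence up to F_{24} = 46368 and F_{23} = 28657:
F_{25} = F_{24} + F_{23} = 46368 + 28657 = 75025
F_{26} = F_{25} + F_{24} = 75025 + 46368 = 121393
F_{27} = F_{26} + F_{25} = 121393 + 75025 = 196418
F_{28} = F_{27} + F_{26} = 196418 + 121393 = 317811
F_{29} = F_{28} + F_{27} = 317811 + 196418 = 514229
F_{30} = F_{29} + F_{28} = 514229 + 317811 = 832040
F_{31} = F_{30} + F_{29} = 832040 + 514229 = 1346269
F_{32} = F_{31} + F_{30} = 1346269 + 832040 = 2178309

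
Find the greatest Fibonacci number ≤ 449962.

317811 ≤ 449962 < 514229, so the largest Fibonacci number not exceeding 449962 is 317811.

317811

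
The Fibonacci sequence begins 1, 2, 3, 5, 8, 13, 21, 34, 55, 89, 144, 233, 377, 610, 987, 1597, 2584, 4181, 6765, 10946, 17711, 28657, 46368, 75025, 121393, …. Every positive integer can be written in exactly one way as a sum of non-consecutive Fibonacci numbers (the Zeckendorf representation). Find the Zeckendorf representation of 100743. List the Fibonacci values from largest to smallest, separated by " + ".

75025 + 17711 + 6765 + 987 + 233 + 21 + 1

75025 ≤ 100743 < 121393, so take 75025; remainder 25718
17711 ≤ 25718 < 28657, so take 17711; remainder 8007
6765 ≤ 8007 < 10946, so take 6765; remainder 1242
987 ≤ 1242 < 1597, so take 987; remainder 255
233 ≤ 255 < 377, so take 233; remainder 22
21 ≤ 22 < 34, so take 21; remainder 1
1 ≤ 1 < 2, so take 1; remainder 0
So 100743 = 75025 + 17711 + 6765 + 987 + 233 + 21 + 1, with no two terms consecutive in the sequence.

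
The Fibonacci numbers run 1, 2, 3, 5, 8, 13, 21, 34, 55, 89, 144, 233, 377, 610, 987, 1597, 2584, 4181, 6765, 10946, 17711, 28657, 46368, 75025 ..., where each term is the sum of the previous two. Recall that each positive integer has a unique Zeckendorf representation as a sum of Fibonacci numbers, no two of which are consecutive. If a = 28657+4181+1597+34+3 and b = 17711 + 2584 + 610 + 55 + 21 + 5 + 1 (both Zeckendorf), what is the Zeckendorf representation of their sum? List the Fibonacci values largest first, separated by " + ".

The two numbers are 34472 and 20987, so their sum is 55459.
Greedily peel off the largest Fibonacci term at each step:
largest Fibonacci ≤ 55459 is 46368; 55459 − 46368 = 9091
largest Fibonacci ≤ 9091 is 6765; 9091 − 6765 = 2326
largest Fibonacci ≤ 2326 is 1597; 2326 − 1597 = 729
largest Fibonacci ≤ 729 is 610; 729 − 610 = 119
largest Fibonacci ≤ 119 is 89; 119 − 89 = 30
largest Fibonacci ≤ 30 is 21; 30 − 21 = 9
largest Fibonacci ≤ 9 is 8; 9 − 8 = 1
largest Fibonacci ≤ 1 is 1; 1 − 1 = 0

46368 + 6765 + 1597 + 610 + 89 + 21 + 8 + 1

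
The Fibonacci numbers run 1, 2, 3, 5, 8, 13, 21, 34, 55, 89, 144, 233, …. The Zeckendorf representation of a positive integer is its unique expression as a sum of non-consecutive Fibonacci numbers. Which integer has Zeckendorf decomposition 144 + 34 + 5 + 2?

185

144 + 34 + 5 + 2 = 185.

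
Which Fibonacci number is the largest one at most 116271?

75025

75025 ≤ 116271 < 121393, so the largest Fibonacci number not exceeding 116271 is 75025.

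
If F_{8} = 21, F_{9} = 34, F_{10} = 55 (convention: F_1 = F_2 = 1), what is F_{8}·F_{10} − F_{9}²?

21·55 − 34² = 1155 − 1156 = -1. (Cassini's identity: F_{k−1}F_{k+1} − F_k² = (−1)^k.)

-1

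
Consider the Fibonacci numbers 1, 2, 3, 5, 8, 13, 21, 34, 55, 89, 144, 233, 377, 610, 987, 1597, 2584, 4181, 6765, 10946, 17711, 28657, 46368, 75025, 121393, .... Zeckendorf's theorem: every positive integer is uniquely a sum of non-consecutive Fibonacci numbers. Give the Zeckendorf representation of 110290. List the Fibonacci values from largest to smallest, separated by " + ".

Greedily peel off the largest Fibonacci term at each step:
largest Fibonacci ≤ 110290 is 75025; 110290 − 75025 = 35265
largest Fibonacci ≤ 35265 is 28657; 35265 − 28657 = 6608
largest Fibonacci ≤ 6608 is 4181; 6608 − 4181 = 2427
largest Fibonacci ≤ 2427 is 1597; 2427 − 1597 = 830
largest Fibonacci ≤ 830 is 610; 830 − 610 = 220
largest Fibonacci ≤ 220 is 144; 220 − 144 = 76
largest Fibonacci ≤ 76 is 55; 76 − 55 = 21
largest Fibonacci ≤ 21 is 21; 21 − 21 = 0
So 110290 = 75025 + 28657 + 4181 + 1597 + 610 + 144 + 55 + 21, with no two terms consecutive in the sequence.

75025 + 28657 + 4181 + 1597 + 610 + 144 + 55 + 21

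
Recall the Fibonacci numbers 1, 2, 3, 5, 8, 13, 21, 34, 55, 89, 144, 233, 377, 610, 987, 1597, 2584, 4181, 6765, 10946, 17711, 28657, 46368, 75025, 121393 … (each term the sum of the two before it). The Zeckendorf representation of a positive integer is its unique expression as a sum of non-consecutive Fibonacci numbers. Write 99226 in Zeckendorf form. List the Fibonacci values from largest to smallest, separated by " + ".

75025 + 17711 + 4181 + 1597 + 610 + 89 + 13

75025 ≤ 99226 < 121393, so take 75025; remainder 24201
17711 ≤ 24201 < 28657, so take 17711; remainder 6490
4181 ≤ 6490 < 6765, so take 4181; remainder 2309
1597 ≤ 2309 < 2584, so take 1597; remainder 712
610 ≤ 712 < 987, so take 610; remainder 102
89 ≤ 102 < 144, so take 89; remainder 13
13 ≤ 13 < 21, so take 13; remainder 0
So 99226 = 75025 + 17711 + 4181 + 1597 + 610 + 89 + 13, with no two terms consecutive in the sequence.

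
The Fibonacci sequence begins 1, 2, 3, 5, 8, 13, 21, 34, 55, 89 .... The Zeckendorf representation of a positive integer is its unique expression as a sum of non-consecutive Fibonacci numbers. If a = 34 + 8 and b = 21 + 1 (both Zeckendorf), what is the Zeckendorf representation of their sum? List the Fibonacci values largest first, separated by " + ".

55 + 8 + 1

The two numbers are 42 and 22, so their sum is 64.
Greedily peel off the largest Fibonacci term at each step:
subtract 55 from 64: 9 remains
subtract 8 from 9: 1 remains
subtract 1 from 1: 0 remains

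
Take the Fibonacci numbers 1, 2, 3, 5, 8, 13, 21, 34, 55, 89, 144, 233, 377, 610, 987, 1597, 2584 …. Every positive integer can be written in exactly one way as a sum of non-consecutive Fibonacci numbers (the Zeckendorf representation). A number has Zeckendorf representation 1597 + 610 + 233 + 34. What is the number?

2474

1597 + 610 + 233 + 34 = 2474.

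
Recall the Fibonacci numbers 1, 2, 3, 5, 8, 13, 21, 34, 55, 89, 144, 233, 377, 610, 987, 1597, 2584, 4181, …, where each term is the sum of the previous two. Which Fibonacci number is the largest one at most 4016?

2584

2584 ≤ 4016 < 4181, so the largest Fibonacci number not exceeding 4016 is 2584.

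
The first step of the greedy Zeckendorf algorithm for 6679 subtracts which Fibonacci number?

4181 ≤ 6679 < 6765, so the largest Fibonacci number not exceeding 6679 is 4181.

4181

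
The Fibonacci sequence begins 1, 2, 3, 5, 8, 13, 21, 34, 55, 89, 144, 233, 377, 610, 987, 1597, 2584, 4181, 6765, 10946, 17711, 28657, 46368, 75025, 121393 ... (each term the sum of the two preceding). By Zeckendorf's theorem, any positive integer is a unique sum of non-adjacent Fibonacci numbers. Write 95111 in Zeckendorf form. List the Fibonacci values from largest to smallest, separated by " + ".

Greedy algorithm:
take 75025 (≤ 95111); 95111 − 75025 = 20086
take 17711 (≤ 20086); 20086 − 17711 = 2375
take 1597 (≤ 2375); 2375 − 1597 = 778
take 610 (≤ 778); 778 − 610 = 168
take 144 (≤ 168); 168 − 144 = 24
take 21 (≤ 24); 24 − 21 = 3
take 3 (≤ 3); 3 − 3 = 0
So 95111 = 75025 + 17711 + 1597 + 610 + 144 + 21 + 3, with no two terms consecutive in the sequence.

75025 + 17711 + 1597 + 610 + 144 + 21 + 3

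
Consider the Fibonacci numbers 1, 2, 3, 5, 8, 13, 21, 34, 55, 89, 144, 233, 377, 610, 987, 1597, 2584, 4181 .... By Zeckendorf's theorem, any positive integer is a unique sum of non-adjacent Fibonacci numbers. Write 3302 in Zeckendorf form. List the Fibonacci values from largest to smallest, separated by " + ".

Greedy algorithm:
3302: greatest Fibonacci not exceeding it is 2584, leaving 718
718: greatest Fibonacci not exceeding it is 610, leaving 108
108: greatest Fibonacci not exceeding it is 89, leaving 19
19: greatest Fibonacci not exceeding it is 13, leaving 6
6: greatest Fibonacci not exceeding it is 5, leaving 1
1: greatest Fibonacci not exceeding it is 1, leaving 0
So 3302 = 2584 + 610 + 89 + 13 + 5 + 1, with no two terms consecutive in the sequence.

2584 + 610 + 89 + 13 + 5 + 1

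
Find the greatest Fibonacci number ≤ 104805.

75025 ≤ 104805 < 121393, so the largest Fibonacci number not exceeding 104805 is 75025.

75025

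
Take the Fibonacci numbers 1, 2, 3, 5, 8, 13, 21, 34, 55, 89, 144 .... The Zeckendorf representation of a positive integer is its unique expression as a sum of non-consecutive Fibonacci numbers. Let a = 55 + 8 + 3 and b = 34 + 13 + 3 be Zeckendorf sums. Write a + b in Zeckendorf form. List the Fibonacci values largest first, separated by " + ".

The two numbers are 66 and 50, so their sum is 116.
largest Fibonacci ≤ 116 is 89; 116 − 89 = 27
largest Fibonacci ≤ 27 is 21; 27 − 21 = 6
largest Fibonacci ≤ 6 is 5; 6 − 5 = 1
largest Fibonacci ≤ 1 is 1; 1 − 1 = 0

89 + 21 + 5 + 1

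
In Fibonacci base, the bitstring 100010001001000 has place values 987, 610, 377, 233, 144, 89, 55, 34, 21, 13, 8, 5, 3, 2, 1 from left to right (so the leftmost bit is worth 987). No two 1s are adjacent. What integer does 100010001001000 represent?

Summing the place values of the 1 bits: 987 + 144 + 21 + 5 = 1157.

1157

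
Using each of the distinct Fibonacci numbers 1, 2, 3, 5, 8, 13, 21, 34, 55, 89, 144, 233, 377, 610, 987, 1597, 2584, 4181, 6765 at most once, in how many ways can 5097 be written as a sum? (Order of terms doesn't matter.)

42

5097 = 4181+610+233+55+13+5 = 4181+610+233+55+13+3+2 = 4181+610+233+34+21+13+5 = … (39 more), for 42 in all.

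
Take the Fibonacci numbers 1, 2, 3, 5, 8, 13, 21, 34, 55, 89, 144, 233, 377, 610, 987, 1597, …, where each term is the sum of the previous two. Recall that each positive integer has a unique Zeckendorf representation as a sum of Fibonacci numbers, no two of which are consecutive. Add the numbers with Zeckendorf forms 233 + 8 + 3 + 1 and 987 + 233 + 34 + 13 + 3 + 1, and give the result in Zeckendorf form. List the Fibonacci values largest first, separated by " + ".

987 + 377 + 144 + 8

The two numbers are 245 and 1271, so their sum is 1516.
largest Fibonacci ≤ 1516 is 987; 1516 − 987 = 529
largest Fibonacci ≤ 529 is 377; 529 − 377 = 152
largest Fibonacci ≤ 152 is 144; 152 − 144 = 8
largest Fibonacci ≤ 8 is 8; 8 − 8 = 0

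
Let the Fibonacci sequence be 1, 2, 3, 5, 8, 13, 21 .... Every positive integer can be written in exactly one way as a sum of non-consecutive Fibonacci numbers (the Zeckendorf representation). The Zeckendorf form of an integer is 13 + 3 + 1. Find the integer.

13 + 3 + 1 = 17.

17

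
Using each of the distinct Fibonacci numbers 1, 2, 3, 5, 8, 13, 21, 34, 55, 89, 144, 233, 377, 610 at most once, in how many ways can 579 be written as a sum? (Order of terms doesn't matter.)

579 = 377+144+55+3 = 377+144+55+2+1 = 377+144+34+21+3 = 377+144+34+21+2+1 = … (13 more), for 17 in all.

17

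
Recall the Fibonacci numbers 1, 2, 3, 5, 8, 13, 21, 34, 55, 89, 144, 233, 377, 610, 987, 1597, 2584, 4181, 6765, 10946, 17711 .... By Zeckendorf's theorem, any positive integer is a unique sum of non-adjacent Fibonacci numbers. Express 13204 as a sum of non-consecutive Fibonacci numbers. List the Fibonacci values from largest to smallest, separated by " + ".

Repeatedly subtract the largest Fibonacci number that fits:
subtract 10946 from 13204: 2258 remains
subtract 1597 from 2258: 661 remains
subtract 610 from 661: 51 remains
subtract 34 from 51: 17 remains
subtract 13 from 17: 4 remains
subtract 3 from 4: 1 remains
subtract 1 from 1: 0 remains
So 13204 = 10946 + 1597 + 610 + 34 + 13 + 3 + 1, with no two terms consecutive in the sequence.

10946 + 1597 + 610 + 34 + 13 + 3 + 1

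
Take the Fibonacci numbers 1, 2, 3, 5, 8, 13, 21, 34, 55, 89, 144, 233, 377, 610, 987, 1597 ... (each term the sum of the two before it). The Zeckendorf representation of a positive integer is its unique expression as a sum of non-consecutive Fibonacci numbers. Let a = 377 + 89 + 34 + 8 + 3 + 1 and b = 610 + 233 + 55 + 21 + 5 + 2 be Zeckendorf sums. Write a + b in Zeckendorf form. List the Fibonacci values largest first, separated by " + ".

The two numbers are 512 and 926, so their sum is 1438.
Greedily peel off the largest Fibonacci term at each step:
largest Fibonacci ≤ 1438 is 987; 1438 − 987 = 451
largest Fibonacci ≤ 451 is 377; 451 − 377 = 74
largest Fibonacci ≤ 74 is 55; 74 − 55 = 19
largest Fibonacci ≤ 19 is 13; 19 − 13 = 6
largest Fibonacci ≤ 6 is 5; 6 − 5 = 1
largest Fibonacci ≤ 1 is 1; 1 − 1 = 0

987 + 377 + 55 + 13 + 5 + 1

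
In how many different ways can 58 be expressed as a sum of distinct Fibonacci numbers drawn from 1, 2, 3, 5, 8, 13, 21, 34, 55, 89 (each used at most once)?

Each representation comes from the Zeckendorf form by replacing some F_k with F_{k−1} + F_{k−2} where possible.
58 = 55+3 = 55+2+1 = 34+21+3 = 34+21+2+1 = … (3 more), for 7 in all.

7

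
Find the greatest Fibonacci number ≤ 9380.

6765 ≤ 9380 < 10946, so the largest Fibonacci number not exceeding 9380 is 6765.

6765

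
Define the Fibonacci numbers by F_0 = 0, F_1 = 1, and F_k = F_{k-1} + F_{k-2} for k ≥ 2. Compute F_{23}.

28657

Iterating the recurrence up to F_{17} = 1597 and F_{16} = 987:
F_{18} = F_{17} + F_{16} = 1597 + 987 = 2584
F_{19} = F_{18} + F_{17} = 2584 + 1597 = 4181
F_{20} = F_{19} + F_{18} = 4181 + 2584 = 6765
F_{21} = F_{20} + F_{19} = 6765 + 4181 = 10946
F_{22} = F_{21} + F_{20} = 10946 + 6765 = 17711
F_{23} = F_{22} + F_{21} = 17711 + 10946 = 28657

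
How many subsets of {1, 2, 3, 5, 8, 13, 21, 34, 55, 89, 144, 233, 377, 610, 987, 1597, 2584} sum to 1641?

Each representation comes from the Zeckendorf form by replacing some F_k with F_{k−1} + F_{k−2} where possible.
1641 = 1597+34+8+2 = 1597+34+5+3+2 = 1597+21+13+8+2 = 987+610+34+8+2 = 1597+21+13+5+3+2 = … (13 more), for 18 in all.

18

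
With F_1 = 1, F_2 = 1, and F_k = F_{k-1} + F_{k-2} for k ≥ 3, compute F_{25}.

75025

Iterating the recurrence up to F_{17} = 1597 and F_{16} = 987:
F_{18} = F_{17} + F_{16} = 1597 + 987 = 2584
F_{19} = F_{18} + F_{17} = 2584 + 1597 = 4181
F_{20} = F_{19} + F_{18} = 4181 + 2584 = 6765
F_{21} = F_{20} + F_{19} = 6765 + 4181 = 10946
F_{22} = F_{21} + F_{20} = 10946 + 6765 = 17711
F_{23} = F_{22} + F_{21} = 17711 + 10946 = 28657
F_{24} = F_{23} + F_{22} = 28657 + 17711 = 46368
F_{25} = F_{24} + F_{23} = 46368 + 28657 = 75025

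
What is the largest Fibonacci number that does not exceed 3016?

2584

2584 ≤ 3016 < 4181, so the largest Fibonacci number not exceeding 3016 is 2584.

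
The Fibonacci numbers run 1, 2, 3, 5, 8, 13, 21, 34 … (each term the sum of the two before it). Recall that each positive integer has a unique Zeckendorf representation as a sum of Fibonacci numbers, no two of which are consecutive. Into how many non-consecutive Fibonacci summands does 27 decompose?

subtract 21 from 27: 6 remains
subtract 5 from 6: 1 remains
subtract 1 from 1: 0 remains
27 = 21 + 5 + 1, which has 3 terms.

3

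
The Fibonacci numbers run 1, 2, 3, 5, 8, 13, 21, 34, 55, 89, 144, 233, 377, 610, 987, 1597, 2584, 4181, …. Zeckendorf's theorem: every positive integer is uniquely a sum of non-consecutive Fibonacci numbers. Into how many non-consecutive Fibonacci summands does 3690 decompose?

Greedy algorithm:
3690: greatest Fibonacci not exceeding it is 2584, leaving 1106
1106: greatest Fibonacci not exceeding it is 987, leaving 119
119: greatest Fibonacci not exceeding it is 89, leaving 30
30: greatest Fibonacci not exceeding it is 21, leaving 9
9: greatest Fibonacci not exceeding it is 8, leaving 1
1: greatest Fibonacci not exceeding it is 1, leaving 0
3690 = 2584 + 987 + 89 + 21 + 8 + 1, which has 6 terms.

6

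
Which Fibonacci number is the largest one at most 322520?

317811

317811 ≤ 322520 < 514229, so the largest Fibonacci number not exceeding 322520 is 317811.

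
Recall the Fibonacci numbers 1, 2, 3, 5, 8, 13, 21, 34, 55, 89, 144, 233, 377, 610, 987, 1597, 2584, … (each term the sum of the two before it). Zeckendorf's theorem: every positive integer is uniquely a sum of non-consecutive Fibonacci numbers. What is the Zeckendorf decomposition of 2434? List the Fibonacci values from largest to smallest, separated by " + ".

1597 + 610 + 144 + 55 + 21 + 5 + 2

Greedy algorithm:
take 1597 (≤ 2434); 2434 − 1597 = 837
take 610 (≤ 837); 837 − 610 = 227
take 144 (≤ 227); 227 − 144 = 83
take 55 (≤ 83); 83 − 55 = 28
take 21 (≤ 28); 28 − 21 = 7
take 5 (≤ 7); 7 − 5 = 2
take 2 (≤ 2); 2 − 2 = 0
So 2434 = 1597 + 610 + 144 + 55 + 21 + 5 + 2, with no two terms consecutive in the sequence.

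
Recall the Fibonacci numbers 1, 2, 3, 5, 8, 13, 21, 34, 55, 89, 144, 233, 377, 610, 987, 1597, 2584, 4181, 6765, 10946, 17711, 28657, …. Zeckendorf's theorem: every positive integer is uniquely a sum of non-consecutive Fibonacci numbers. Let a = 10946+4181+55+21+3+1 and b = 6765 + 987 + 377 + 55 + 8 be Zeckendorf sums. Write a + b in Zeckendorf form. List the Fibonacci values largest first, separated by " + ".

17711 + 4181 + 987 + 377 + 89 + 34 + 13 + 5 + 2

The two numbers are 15207 and 8192, so their sum is 23399.
Repeatedly subtract the largest Fibonacci number that fits:
take 17711 (≤ 23399); 23399 − 17711 = 5688
take 4181 (≤ 5688); 5688 − 4181 = 1507
take 987 (≤ 1507); 1507 − 987 = 520
take 377 (≤ 520); 520 − 377 = 143
take 89 (≤ 143); 143 − 89 = 54
take 34 (≤ 54); 54 − 34 = 20
take 13 (≤ 20); 20 − 13 = 7
take 5 (≤ 7); 7 − 5 = 2
take 2 (≤ 2); 2 − 2 = 0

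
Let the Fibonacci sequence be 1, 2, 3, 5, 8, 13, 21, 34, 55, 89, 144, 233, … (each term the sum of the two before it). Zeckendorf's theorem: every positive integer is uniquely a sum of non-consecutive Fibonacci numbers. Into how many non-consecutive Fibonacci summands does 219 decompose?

Greedy algorithm:
subtract 144 from 219: 75 remains
subtract 55 from 75: 20 remains
subtract 13 from 20: 7 remains
subtract 5 from 7: 2 remains
subtract 2 from 2: 0 remains
219 = 144 + 55 + 13 + 5 + 2, which has 5 terms.

5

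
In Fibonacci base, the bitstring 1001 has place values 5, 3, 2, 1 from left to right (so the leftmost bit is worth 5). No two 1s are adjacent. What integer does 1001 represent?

6

Summing the place values of the 1 bits: 5 + 1 = 6.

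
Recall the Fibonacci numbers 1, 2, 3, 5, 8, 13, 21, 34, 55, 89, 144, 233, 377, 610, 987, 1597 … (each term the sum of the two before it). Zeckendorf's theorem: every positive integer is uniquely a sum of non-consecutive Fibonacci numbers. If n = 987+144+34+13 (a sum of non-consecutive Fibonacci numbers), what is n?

987+144+34+13 = 1178.

1178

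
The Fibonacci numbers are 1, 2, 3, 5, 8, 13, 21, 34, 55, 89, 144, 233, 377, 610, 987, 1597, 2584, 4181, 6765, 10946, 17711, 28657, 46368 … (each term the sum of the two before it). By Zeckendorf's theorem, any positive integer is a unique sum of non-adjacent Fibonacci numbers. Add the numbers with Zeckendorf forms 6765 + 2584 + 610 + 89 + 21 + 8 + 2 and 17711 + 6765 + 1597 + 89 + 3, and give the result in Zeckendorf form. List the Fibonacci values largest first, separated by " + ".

28657 + 6765 + 610 + 144 + 55 + 13

The two numbers are 10079 and 26165, so their sum is 36244.
Repeatedly subtract the largest Fibonacci number that fits:
subtract 28657 from 36244: 7587 remains
subtract 6765 from 7587: 822 remains
subtract 610 from 822: 212 remains
subtract 144 from 212: 68 remains
subtract 55 from 68: 13 remains
subtract 13 from 13: 0 remains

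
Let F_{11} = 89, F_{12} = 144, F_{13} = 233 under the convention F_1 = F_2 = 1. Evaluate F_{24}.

46368

By the addition formula F_{m+n} = F_m F_{n+1} + F_{m−1} F_n with m=12, n=12: F_{24} = 144·233 + 89·144 = 33552 + 12816 = 46368.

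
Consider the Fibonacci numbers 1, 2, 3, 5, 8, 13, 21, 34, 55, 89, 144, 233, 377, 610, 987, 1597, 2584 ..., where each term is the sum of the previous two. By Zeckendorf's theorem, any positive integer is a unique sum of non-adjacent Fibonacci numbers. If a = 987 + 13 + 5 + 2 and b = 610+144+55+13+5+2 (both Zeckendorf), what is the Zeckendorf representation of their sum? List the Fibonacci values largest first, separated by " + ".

The two numbers are 1007 and 829, so their sum is 1836.
Repeatedly subtract the largest Fibonacci number that fits:
1836 − 1597 = 239
239 − 233 = 6
6 − 5 = 1
1 − 1 = 0

1597 + 233 + 5 + 1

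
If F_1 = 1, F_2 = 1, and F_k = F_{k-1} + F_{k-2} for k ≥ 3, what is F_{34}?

5702887

Iterating the recurrence up to F_{26} = 121393 and F_{25} = 75025:
F_{27} = F_{26} + F_{25} = 121393 + 75025 = 196418
F_{28} = F_{27} + F_{26} = 196418 + 121393 = 317811
F_{29} = F_{28} + F_{27} = 317811 + 196418 = 514229
F_{30} = F_{29} + F_{28} = 514229 + 317811 = 832040
F_{31} = F_{30} + F_{29} = 832040 + 514229 = 1346269
F_{32} = F_{31} + F_{30} = 1346269 + 832040 = 2178309
F_{33} = F_{32} + F_{31} = 2178309 + 1346269 = 3524578
F_{34} = F_{33} + F_{32} = 3524578 + 2178309 = 5702887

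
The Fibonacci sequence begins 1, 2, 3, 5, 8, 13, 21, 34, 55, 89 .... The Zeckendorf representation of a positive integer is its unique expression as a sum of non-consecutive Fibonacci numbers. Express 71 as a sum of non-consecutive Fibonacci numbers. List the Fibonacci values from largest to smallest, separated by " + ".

55 + 13 + 3

Greedily peel off the largest Fibonacci term at each step:
55 ≤ 71 < 89, so take 55; remainder 16
13 ≤ 16 < 21, so take 13; remainder 3
3 ≤ 3 < 5, so take 3; remainder 0
So 71 = 55 + 13 + 3, with no two terms consecutive in the sequence.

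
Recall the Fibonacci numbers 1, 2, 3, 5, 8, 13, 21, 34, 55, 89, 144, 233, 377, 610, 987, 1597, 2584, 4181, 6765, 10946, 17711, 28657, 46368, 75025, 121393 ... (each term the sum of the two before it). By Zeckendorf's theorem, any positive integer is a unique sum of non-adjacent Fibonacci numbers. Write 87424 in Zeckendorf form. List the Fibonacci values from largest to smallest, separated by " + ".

75025 ≤ 87424 < 121393, so take 75025; remainder 12399
10946 ≤ 12399 < 17711, so take 10946; remainder 1453
987 ≤ 1453 < 1597, so take 987; remainder 466
377 ≤ 466 < 610, so take 377; remainder 89
89 ≤ 89 < 144, so take 89; remainder 0
So 87424 = 75025 + 10946 + 987 + 377 + 89, with no two terms consecutive in the sequence.

75025 + 10946 + 987 + 377 + 89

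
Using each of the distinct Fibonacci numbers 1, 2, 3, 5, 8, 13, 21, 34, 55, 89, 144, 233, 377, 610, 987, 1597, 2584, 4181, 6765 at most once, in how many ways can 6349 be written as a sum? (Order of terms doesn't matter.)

54

Starting from the Zeckendorf form and repeatedly splitting a term F_k into F_{k−1} + F_{k−2} (when neither is already used) reaches every representation.
6349 = 4181+1597+377+144+34+13+3 = 4181+1597+377+144+34+13+2+1 = 4181+1597+377+144+34+8+5+3 = … (51 more), for 54 in all.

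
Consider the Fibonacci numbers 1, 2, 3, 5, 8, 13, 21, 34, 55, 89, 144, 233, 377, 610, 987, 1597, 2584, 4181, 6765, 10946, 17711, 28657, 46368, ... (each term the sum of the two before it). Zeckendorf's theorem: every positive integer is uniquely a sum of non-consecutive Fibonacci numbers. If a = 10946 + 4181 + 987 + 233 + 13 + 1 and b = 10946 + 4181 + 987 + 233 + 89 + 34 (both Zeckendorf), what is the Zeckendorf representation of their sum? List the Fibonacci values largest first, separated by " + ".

The two numbers are 16361 and 16470, so their sum is 32831.
32831 − 28657 = 4174
4174 − 2584 = 1590
1590 − 987 = 603
603 − 377 = 226
226 − 144 = 82
82 − 55 = 27
27 − 21 = 6
6 − 5 = 1
1 − 1 = 0

28657 + 2584 + 987 + 377 + 144 + 55 + 21 + 5 + 1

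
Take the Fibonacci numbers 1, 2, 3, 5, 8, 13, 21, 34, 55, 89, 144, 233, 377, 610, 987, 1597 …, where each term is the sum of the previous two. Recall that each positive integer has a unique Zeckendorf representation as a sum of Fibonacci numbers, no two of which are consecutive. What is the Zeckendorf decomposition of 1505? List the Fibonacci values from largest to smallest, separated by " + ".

largest Fibonacci ≤ 1505 is 987; 1505 − 987 = 518
largest Fibonacci ≤ 518 is 377; 518 − 377 = 141
largest Fibonacci ≤ 141 is 89; 141 − 89 = 52
largest Fibonacci ≤ 52 is 34; 52 − 34 = 18
largest Fibonacci ≤ 18 is 13; 18 − 13 = 5
largest Fibonacci ≤ 5 is 5; 5 − 5 = 0
So 1505 = 987 + 377 + 89 + 34 + 13 + 5, with no two terms consecutive in the sequence.

987 + 377 + 89 + 34 + 13 + 5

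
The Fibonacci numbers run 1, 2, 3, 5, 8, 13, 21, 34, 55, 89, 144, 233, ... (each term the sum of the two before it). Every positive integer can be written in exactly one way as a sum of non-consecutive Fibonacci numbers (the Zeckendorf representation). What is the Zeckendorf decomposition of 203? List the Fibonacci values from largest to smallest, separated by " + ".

Greedily peel off the largest Fibonacci term at each step:
largest Fibonacci ≤ 203 is 144; 203 − 144 = 59
largest Fibonacci ≤ 59 is 55; 59 − 55 = 4
largest Fibonacci ≤ 4 is 3; 4 − 3 = 1
largest Fibonacci ≤ 1 is 1; 1 − 1 = 0
So 203 = 144 + 55 + 3 + 1, with no two terms consecutive in the sequence.

144 + 55 + 3 + 1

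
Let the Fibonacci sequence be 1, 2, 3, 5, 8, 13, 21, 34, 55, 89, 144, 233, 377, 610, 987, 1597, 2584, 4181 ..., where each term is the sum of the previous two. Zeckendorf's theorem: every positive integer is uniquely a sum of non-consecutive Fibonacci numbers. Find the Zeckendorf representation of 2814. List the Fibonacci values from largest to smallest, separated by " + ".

2584 + 144 + 55 + 21 + 8 + 2

Repeatedly subtract the largest Fibonacci number that fits:
2814: greatest Fibonacci not exceeding it is 2584, leaving 230
230: greatest Fibonacci not exceeding it is 144, leaving 86
86: greatest Fibonacci not exceeding it is 55, leaving 31
31: greatest Fibonacci not exceeding it is 21, leaving 10
10: greatest Fibonacci not exceeding it is 8, leaving 2
2: greatest Fibonacci not exceeding it is 2, leaving 0
So 2814 = 2584 + 144 + 55 + 21 + 8 + 2, with no two terms consecutive in the sequence.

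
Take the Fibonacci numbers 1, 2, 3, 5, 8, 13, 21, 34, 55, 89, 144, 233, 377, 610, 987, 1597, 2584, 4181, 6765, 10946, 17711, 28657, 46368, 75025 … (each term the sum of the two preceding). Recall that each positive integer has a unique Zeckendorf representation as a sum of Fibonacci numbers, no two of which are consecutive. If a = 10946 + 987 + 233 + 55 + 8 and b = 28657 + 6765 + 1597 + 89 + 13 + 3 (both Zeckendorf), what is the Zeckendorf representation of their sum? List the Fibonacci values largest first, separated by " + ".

46368 + 2584 + 377 + 21 + 3

The two numbers are 12229 and 37124, so their sum is 49353.
subtract 46368 from 49353: 2985 remains
subtract 2584 from 2985: 401 remains
subtract 377 from 401: 24 remains
subtract 21 from 24: 3 remains
subtract 3 from 3: 0 remains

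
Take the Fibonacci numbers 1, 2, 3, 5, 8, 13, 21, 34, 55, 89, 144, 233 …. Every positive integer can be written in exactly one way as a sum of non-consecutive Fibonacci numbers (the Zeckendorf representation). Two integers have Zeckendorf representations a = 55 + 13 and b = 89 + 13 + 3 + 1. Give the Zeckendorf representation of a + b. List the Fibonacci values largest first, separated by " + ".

The two numbers are 68 and 106, so their sum is 174.
174 − 144 = 30
30 − 21 = 9
9 − 8 = 1
1 − 1 = 0

144 + 21 + 8 + 1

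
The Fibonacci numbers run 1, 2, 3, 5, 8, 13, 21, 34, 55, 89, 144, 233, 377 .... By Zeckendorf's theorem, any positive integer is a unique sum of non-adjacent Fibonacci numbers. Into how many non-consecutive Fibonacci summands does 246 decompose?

largest Fibonacci ≤ 246 is 233; 246 − 233 = 13
largest Fibonacci ≤ 13 is 13; 13 − 13 = 0
246 = 233 + 13, which has 2 terms.

2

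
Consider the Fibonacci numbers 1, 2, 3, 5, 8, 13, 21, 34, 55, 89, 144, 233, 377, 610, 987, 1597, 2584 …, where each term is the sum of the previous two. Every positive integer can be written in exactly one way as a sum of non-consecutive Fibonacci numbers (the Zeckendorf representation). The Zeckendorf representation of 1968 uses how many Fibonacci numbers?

subtract 1597 from 1968: 371 remains
subtract 233 from 371: 138 remains
subtract 89 from 138: 49 remains
subtract 34 from 49: 15 remains
subtract 13 from 15: 2 remains
subtract 2 from 2: 0 remains
1968 = 1597 + 233 + 89 + 34 + 13 + 2, which has 6 terms.

6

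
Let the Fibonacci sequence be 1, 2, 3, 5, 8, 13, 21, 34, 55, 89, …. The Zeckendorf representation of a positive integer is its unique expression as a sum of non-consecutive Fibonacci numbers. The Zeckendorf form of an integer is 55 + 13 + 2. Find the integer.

70

55 + 13 + 2 = 70.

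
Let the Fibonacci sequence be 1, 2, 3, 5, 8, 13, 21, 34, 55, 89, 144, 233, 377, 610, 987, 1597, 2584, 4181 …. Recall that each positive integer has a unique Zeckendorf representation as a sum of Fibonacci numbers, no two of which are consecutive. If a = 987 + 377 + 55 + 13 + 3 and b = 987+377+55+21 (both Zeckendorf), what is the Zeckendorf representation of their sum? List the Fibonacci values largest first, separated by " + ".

2584 + 233 + 55 + 3

The two numbers are 1435 and 1440, so their sum is 2875.
take 2584 (≤ 2875); 2875 − 2584 = 291
take 233 (≤ 291); 291 − 233 = 58
take 55 (≤ 58); 58 − 55 = 3
take 3 (≤ 3); 3 − 3 = 0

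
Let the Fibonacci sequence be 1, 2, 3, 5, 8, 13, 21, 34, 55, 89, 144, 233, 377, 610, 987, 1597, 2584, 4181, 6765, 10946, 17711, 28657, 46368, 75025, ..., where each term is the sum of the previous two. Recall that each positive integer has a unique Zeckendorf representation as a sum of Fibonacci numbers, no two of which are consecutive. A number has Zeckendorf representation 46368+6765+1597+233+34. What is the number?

46368+6765+1597+233+34 = 54997.

54997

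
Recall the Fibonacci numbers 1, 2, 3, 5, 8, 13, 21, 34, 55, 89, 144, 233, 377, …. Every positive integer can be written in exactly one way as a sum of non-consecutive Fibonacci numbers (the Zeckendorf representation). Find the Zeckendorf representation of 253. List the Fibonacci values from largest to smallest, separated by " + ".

Greedily peel off the largest Fibonacci term at each step:
253: greatest Fibonacci not exceeding it is 233, leaving 20
20: greatest Fibonacci not exceeding it is 13, leaving 7
7: greatest Fibonacci not exceeding it is 5, leaving 2
2: greatest Fibonacci not exceeding it is 2, leaving 0
So 253 = 233 + 13 + 5 + 2, with no two terms consecutive in the sequence.

233 + 13 + 5 + 2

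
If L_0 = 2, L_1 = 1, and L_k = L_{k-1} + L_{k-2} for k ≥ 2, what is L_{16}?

2207

Iterating the recurrence up to L_{12} = 322 and L_{11} = 199:
L_{13} = L_{12} + L_{11} = 322 + 199 = 521
L_{14} = L_{13} + L_{12} = 521 + 322 = 843
L_{15} = L_{14} + L_{13} = 843 + 521 = 1364
L_{16} = L_{15} + L_{14} = 1364 + 843 = 2207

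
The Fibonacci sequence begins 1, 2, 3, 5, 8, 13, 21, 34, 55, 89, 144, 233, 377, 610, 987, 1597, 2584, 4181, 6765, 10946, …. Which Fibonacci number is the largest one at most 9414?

6765 ≤ 9414 < 10946, so the largest Fibonacci number not exceeding 9414 is 6765.

6765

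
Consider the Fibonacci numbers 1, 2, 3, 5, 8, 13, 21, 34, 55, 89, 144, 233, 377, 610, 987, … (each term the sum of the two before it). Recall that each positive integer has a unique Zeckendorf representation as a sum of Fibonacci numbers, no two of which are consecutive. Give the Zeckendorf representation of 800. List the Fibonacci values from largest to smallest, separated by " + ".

largest Fibonacci ≤ 800 is 610; 800 − 610 = 190
largest Fibonacci ≤ 190 is 144; 190 − 144 = 46
largest Fibonacci ≤ 46 is 34; 46 − 34 = 12
largest Fibonacci ≤ 12 is 8; 12 − 8 = 4
largest Fibonacci ≤ 4 is 3; 4 − 3 = 1
largest Fibonacci ≤ 1 is 1; 1 − 1 = 0
So 800 = 610 + 144 + 34 + 8 + 3 + 1, with no two terms consecutive in the sequence.

610 + 144 + 34 + 8 + 3 + 1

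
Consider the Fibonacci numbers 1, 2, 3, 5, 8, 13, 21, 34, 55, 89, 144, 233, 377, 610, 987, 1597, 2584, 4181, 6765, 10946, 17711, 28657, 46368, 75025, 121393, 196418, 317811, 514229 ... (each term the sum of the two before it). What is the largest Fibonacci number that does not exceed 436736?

317811

317811 ≤ 436736 < 514229, so the largest Fibonacci number not exceeding 436736 is 317811.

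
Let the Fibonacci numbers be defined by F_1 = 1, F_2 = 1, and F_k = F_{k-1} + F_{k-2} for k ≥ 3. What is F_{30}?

832040

Iterating the recurrence up to F_{25} = 75025 and F_{24} = 46368:
F_{26} = F_{25} + F_{24} = 75025 + 46368 = 121393
F_{27} = F_{26} + F_{25} = 121393 + 75025 = 196418
F_{28} = F_{27} + F_{26} = 196418 + 121393 = 317811
F_{29} = F_{28} + F_{27} = 317811 + 196418 = 514229
F_{30} = F_{29} + F_{28} = 514229 + 317811 = 832040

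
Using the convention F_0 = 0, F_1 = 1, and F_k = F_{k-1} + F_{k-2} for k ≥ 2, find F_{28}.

Iterating the recurrence up to F_{21} = 10946 and F_{20} = 6765:
F_{22} = F_{21} + F_{20} = 10946 + 6765 = 17711
F_{23} = F_{22} + F_{21} = 17711 + 10946 = 28657
F_{24} = F_{23} + F_{22} = 28657 + 17711 = 46368
F_{25} = F_{24} + F_{23} = 46368 + 28657 = 75025
F_{26} = F_{25} + F_{24} = 75025 + 46368 = 121393
F_{27} = F_{26} + F_{25} = 121393 + 75025 = 196418
F_{28} = F_{27} + F_{26} = 196418 + 121393 = 317811

317811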